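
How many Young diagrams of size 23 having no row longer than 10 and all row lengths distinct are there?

36

There are too many to list fully; the first 12 (by largest part) are:
10, 9, 4
10, 9, 3, 1
10, 8, 5
10, 8, 4, 1
10, 8, 3, 2
10, 7, 6
10, 7, 5, 1
10, 7, 4, 2
10, 7, 3, 2, 1
10, 6, 5, 2
10, 6, 4, 3
10, 6, 4, 2, 1
…and 24 more, for 36 total.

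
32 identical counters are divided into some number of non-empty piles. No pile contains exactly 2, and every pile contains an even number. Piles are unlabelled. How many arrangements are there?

55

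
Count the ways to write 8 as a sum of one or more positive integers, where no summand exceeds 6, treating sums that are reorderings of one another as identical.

20

The partitions of 8 that satisfy the conditions:
6, 2
6, 1, 1
5, 3
5, 2, 1
5, 1, 1, 1
4, 4
4, 3, 1
4, 2, 2
4, 2, 1, 1
4, 1, 1, 1, 1
3, 3, 2
3, 3, 1, 1
3, 2, 2, 1
3, 2, 1, 1, 1
3, 1, 1, 1, 1, 1
2, 2, 2, 2
2, 2, 2, 1, 1
2, 2, 1, 1, 1, 1
2, 1, 1, 1, 1, 1, 1
1, 1, 1, 1, 1, 1, 1, 1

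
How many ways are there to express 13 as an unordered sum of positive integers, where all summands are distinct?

18

Enumerating:
13
1 + 12
2 + 11
3 + 10
1 + 2 + 10
4 + 9
1 + 3 + 9
5 + 8
1 + 4 + 8
2 + 3 + 8
6 + 7
1 + 5 + 7
2 + 4 + 7
1 + 2 + 3 + 7
2 + 5 + 6
3 + 4 + 6
1 + 2 + 4 + 6
1 + 3 + 4 + 5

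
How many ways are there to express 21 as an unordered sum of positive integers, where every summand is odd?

76

Direct enumeration gives 76 partitions.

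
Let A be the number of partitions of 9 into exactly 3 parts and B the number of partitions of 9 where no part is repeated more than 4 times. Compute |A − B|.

18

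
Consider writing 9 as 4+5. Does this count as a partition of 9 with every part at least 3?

Yes

The parts sum to 9, and the condition 'every summand is at least 3' holds.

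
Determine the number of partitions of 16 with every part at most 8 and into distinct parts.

Listing the qualifying partitions of 16:
8, 7, 1
8, 6, 2
8, 5, 3
8, 5, 2, 1
8, 4, 3, 1
7, 6, 3
7, 6, 2, 1
7, 5, 4
7, 5, 3, 1
7, 4, 3, 2
6, 5, 4, 1
6, 5, 3, 2
6, 4, 3, 2, 1
That's 13 in total.

13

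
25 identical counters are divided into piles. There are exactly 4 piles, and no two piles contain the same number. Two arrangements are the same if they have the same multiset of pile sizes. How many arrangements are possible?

54

There are too many to list fully; the first 12 (by largest part) are:
1 + 2 + 3 + 19
1 + 2 + 4 + 18
1 + 2 + 5 + 17
1 + 3 + 4 + 17
1 + 2 + 6 + 16
1 + 3 + 5 + 16
2 + 3 + 4 + 16
1 + 2 + 7 + 15
1 + 3 + 6 + 15
1 + 4 + 5 + 15
2 + 3 + 5 + 15
1 + 2 + 8 + 14
…and 42 more, for 54 total.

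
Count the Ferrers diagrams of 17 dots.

Enumerating by decreasing first part gives 297 partitions in all.

297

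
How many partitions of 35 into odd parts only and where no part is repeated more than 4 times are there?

Direct enumeration gives 244 partitions.

244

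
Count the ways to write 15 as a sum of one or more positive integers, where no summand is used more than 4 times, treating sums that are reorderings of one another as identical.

127

There are 127 such partitions.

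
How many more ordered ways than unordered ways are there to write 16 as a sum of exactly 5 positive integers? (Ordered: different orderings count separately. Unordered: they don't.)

1328

Compositions: C(15,4) = 1365.
Unordered (partitions into 5 parts): 37.
Difference: 1365 − 37 = 1328.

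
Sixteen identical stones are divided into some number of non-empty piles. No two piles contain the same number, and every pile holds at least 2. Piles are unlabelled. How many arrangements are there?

The partitions of 16 that satisfy the conditions:
16
14+2
13+3
12+4
11+5
11+3+2
10+6
10+4+2
9+7
9+5+2
9+4+3
8+6+2
8+5+3
7+6+3
7+5+4
7+4+3+2
6+5+3+2

17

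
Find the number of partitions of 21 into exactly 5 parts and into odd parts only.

18

Listing the qualifying partitions of 21:
1,1,1,1,17
1,1,1,3,15
1,1,1,5,13
1,1,3,3,13
1,1,1,7,11
1,1,3,5,11
1,3,3,3,11
1,1,1,9,9
1,1,3,7,9
1,1,5,5,9
1,3,3,5,9
3,3,3,3,9
1,1,5,7,7
1,3,3,7,7
1,3,5,5,7
3,3,3,5,7
1,5,5,5,5
3,3,5,5,5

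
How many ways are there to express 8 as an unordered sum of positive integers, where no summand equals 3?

They are:
8
7, 1
6, 2
6, 1, 1
5, 2, 1
5, 1, 1, 1
4, 4
4, 2, 2
4, 2, 1, 1
4, 1, 1, 1, 1
2, 2, 2, 2
2, 2, 2, 1, 1
2, 2, 1, 1, 1, 1
2, 1, 1, 1, 1, 1, 1
1, 1, 1, 1, 1, 1, 1, 1
That's 15 in total.

15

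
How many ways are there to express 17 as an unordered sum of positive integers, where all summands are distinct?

38

There are too many to list fully; the first 12 (by largest part) are:
17
16, 1
15, 2
14, 3
14, 2, 1
13, 4
13, 3, 1
12, 5
12, 4, 1
12, 3, 2
11, 6
11, 5, 1
…and 26 more, for 38 total.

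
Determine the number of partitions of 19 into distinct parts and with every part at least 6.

Listing the qualifying partitions of 19:
19
13,6
12,7
11,8
10,9

5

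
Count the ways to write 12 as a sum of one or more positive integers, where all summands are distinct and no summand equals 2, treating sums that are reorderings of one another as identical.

The partitions of 12 that satisfy the conditions:
12
11, 1
9, 3
8, 4
8, 3, 1
7, 5
7, 4, 1
6, 5, 1
5, 4, 3
Counting gives 9.

9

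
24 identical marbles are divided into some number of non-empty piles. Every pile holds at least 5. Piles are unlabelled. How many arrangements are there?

There are too many to list fully; the first 12 (by largest part) are:
24
19+5
18+6
17+7
16+8
15+9
14+10
14+5+5
13+11
13+6+5
12+12
12+7+5
…and 14 more, for 26 total.

26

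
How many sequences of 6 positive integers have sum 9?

Place 5 bars in the 8 internal gaps of a row of 9 dots: C(8,5) = 56.

56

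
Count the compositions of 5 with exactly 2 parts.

4

A composition of 5 into 2 positive parts is chosen by placing 1 dividers among the 4 gaps between 5 units: C(4,1) = 4.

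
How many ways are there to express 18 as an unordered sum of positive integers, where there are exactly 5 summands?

A partial list (first 12 by largest part):
14+1+1+1+1
13+2+1+1+1
12+3+1+1+1
12+2+2+1+1
11+4+1+1+1
11+3+2+1+1
11+2+2+2+1
10+5+1+1+1
10+4+2+1+1
10+3+3+1+1
10+3+2+2+1
10+2+2+2+2
…and 45 more, for 57 total.

57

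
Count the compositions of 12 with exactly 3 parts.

By stars and bars with positive parts, the count is C(11,2) = 55.

55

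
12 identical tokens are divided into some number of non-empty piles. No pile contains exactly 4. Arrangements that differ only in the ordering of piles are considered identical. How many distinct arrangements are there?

There are too many to list fully; the first 12 (by largest part) are:
12
11,1
10,2
10,1,1
9,3
9,2,1
9,1,1,1
8,3,1
8,2,2
8,2,1,1
8,1,1,1,1
7,5
…and 43 more, for 55 total.

55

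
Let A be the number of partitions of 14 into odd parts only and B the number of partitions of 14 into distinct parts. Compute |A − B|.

Partitions of 14 into odd parts only: 22.
Partitions of 14 into distinct parts: 22.
|22 − 22| = 0.

0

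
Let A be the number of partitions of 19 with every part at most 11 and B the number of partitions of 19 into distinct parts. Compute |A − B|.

Partitions of 19 with every part at most 11: 445.
Partitions of 19 into distinct parts: 54.
|445 − 54| = 391.

391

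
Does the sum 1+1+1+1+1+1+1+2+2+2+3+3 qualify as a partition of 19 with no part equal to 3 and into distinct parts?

No

The parts sum to 19, and the condition 'no summand equals 3' is violated.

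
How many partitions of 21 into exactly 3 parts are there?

There are too many to list fully; the first 12 (by largest part) are:
19 + 1 + 1
18 + 2 + 1
17 + 3 + 1
17 + 2 + 2
16 + 4 + 1
16 + 3 + 2
15 + 5 + 1
15 + 4 + 2
15 + 3 + 3
14 + 6 + 1
14 + 5 + 2
14 + 4 + 3
…and 25 more, for 37 total.

37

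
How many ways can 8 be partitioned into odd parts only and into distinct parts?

2

The partitions of 8 that satisfy the conditions:
7,1
5,3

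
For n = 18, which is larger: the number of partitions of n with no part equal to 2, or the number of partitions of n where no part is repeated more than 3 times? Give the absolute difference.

Partitions of 18 with no part equal to 2: 154.
Partitions of 18 where no part is repeated more than 3 times: 208.
|154 − 208| = 54.

54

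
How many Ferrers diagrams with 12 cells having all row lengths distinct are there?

Enumerating:
12
11+1
10+2
9+3
9+2+1
8+4
8+3+1
7+5
7+4+1
7+3+2
6+5+1
6+4+2
6+3+2+1
5+4+3
5+4+2+1
Counting gives 15.

15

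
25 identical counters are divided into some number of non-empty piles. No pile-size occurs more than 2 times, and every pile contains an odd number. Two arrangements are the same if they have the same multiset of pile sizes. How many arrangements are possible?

34

There are too many to list fully; the first 12 (by largest part) are:
25
23,1,1
21,3,1
19,5,1
19,3,3
17,7,1
17,5,3
17,3,3,1,1
15,9,1
15,7,3
15,5,5
15,5,3,1,1
…and 22 more, for 34 total.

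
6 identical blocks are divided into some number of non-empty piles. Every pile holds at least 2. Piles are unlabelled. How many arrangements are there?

Enumerating:
6
4,2
3,3
2,2,2

4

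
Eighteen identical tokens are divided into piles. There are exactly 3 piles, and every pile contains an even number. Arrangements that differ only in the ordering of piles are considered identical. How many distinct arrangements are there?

They are:
2+2+14
2+4+12
2+6+10
4+4+10
2+8+8
4+6+8
6+6+6
Counting gives 7.

7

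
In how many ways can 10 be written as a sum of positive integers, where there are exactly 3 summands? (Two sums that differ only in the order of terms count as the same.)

They are:
8 + 1 + 1
7 + 2 + 1
6 + 3 + 1
6 + 2 + 2
5 + 4 + 1
5 + 3 + 2
4 + 4 + 2
4 + 3 + 3

8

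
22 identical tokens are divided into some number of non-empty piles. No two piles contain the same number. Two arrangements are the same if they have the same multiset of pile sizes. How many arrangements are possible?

There are 89 such partitions.

89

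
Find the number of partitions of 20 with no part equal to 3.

Enumerating by decreasing first part gives 330 partitions in all.

330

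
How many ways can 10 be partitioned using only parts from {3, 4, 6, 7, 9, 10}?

The partitions of 10 that satisfy the conditions:
10
3,7
4,6
3,3,4
That's 4 in total.

4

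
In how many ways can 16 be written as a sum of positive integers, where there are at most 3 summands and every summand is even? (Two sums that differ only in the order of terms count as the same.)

Enumerating:
16
14+2
12+4
12+2+2
10+6
10+4+2
8+8
8+6+2
8+4+4
6+6+4
Counting gives 10.

10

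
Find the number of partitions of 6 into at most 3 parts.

Enumerating:
6
1, 5
2, 4
1, 1, 4
3, 3
1, 2, 3
2, 2, 2
Counting gives 7.

7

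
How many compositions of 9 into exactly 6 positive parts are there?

A composition of 9 into 6 positive parts is chosen by placing 5 dividers among the 8 gaps between 9 units: C(8,5) = 56.

56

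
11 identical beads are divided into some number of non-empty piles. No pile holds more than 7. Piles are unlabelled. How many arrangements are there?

There are too many to list fully; the first 12 (by largest part) are:
7, 4
7, 3, 1
7, 2, 2
7, 2, 1, 1
7, 1, 1, 1, 1
6, 5
6, 4, 1
6, 3, 2
6, 3, 1, 1
6, 2, 2, 1
6, 2, 1, 1, 1
6, 1, 1, 1, 1, 1
…and 37 more, for 49 total.

49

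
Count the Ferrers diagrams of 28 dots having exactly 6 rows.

Systematic enumeration (by largest part, then next-largest, …) yields 391.

391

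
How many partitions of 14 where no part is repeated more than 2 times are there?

There are too many to list fully; the first 12 (by largest part) are:
14
13+1
12+2
12+1+1
11+3
11+2+1
10+4
10+3+1
10+2+2
10+2+1+1
9+5
9+4+1
…and 45 more, for 57 total.

57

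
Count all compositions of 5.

16

There are 4 gaps and each independently is a cut or not, giving 2^4 = 16.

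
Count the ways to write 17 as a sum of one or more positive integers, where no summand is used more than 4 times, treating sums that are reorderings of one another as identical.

205

Direct enumeration gives 205 partitions.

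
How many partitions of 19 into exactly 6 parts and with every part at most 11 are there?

There are too many to list fully; the first 12 (by largest part) are:
11,4,1,1,1,1
11,3,2,1,1,1
11,2,2,2,1,1
10,5,1,1,1,1
10,4,2,1,1,1
10,3,3,1,1,1
10,3,2,2,1,1
10,2,2,2,2,1
9,6,1,1,1,1
9,5,2,1,1,1
9,4,3,1,1,1
9,4,2,2,1,1
…and 55 more, for 67 total.

67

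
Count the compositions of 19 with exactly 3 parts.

A composition of 19 into 3 positive parts is chosen by placing 2 dividers among the 18 gaps between 19 units: C(18,2) = 153.

153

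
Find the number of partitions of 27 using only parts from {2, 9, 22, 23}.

3

The partitions of 27 that satisfy the conditions:
23+2+2
9+9+9
9+2+2+2+2+2+2+2+2+2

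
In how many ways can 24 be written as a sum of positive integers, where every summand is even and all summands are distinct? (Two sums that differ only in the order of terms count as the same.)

15

They are:
24
22 + 2
20 + 4
18 + 6
18 + 4 + 2
16 + 8
16 + 6 + 2
14 + 10
14 + 8 + 2
14 + 6 + 4
12 + 10 + 2
12 + 8 + 4
12 + 6 + 4 + 2
10 + 8 + 6
10 + 8 + 4 + 2
That's 15 in total.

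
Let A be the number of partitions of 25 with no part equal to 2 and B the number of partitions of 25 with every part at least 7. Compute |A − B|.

692

Partitions of 25 with no part equal to 2: 703.
Partitions of 25 with every part at least 7: 11.
|703 − 11| = 692.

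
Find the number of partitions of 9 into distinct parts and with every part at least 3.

3

Listing the qualifying partitions of 9:
9
6, 3
5, 4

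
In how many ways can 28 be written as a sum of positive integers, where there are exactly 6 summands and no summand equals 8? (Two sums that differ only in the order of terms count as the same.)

307

There are 307 such partitions.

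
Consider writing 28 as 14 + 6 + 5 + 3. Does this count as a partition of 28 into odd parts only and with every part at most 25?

No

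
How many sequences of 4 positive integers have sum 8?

35

Place 3 bars in the 7 internal gaps of a row of 8 dots: C(7,3) = 35.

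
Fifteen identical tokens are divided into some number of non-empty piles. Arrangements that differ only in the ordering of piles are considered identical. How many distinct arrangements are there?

176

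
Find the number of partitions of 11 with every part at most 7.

49

There are too many to list fully; the first 12 (by largest part) are:
7+4
7+3+1
7+2+2
7+2+1+1
7+1+1+1+1
6+5
6+4+1
6+3+2
6+3+1+1
6+2+2+1
6+2+1+1+1
6+1+1+1+1+1
…and 37 more, for 49 total.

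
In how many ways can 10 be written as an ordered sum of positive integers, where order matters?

512

There are 9 gaps and each independently is a cut or not, giving 2^9 = 512.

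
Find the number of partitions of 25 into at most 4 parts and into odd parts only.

They are:
25
23, 1, 1
21, 3, 1
19, 5, 1
19, 3, 3
17, 7, 1
17, 5, 3
15, 9, 1
15, 7, 3
15, 5, 5
13, 11, 1
13, 9, 3
13, 7, 5
11, 11, 3
11, 9, 5
11, 7, 7
9, 9, 7

17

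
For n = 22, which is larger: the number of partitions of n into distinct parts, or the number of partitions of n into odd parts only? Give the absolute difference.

0

Partitions of 22 into distinct parts: 89.
Partitions of 22 into odd parts only: 89.
|89 − 89| = 0.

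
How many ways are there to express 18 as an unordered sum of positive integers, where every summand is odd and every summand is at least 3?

8

The partitions of 18 that satisfy the conditions:
15, 3
13, 5
11, 7
9, 9
9, 3, 3, 3
7, 5, 3, 3
5, 5, 5, 3
3, 3, 3, 3, 3, 3
Counting gives 8.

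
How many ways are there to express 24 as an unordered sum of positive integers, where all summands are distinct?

122

Direct enumeration gives 122 partitions.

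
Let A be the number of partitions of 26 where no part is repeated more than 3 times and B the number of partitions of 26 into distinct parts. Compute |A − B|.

895

Partitions of 26 where no part is repeated more than 3 times: 1060.
Partitions of 26 into distinct parts: 165.
|1060 − 165| = 895.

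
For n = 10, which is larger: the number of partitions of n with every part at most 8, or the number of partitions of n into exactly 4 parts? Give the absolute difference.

Partitions of 10 with every part at most 8: 40.
Partitions of 10 into exactly 4 parts: 9.
|40 − 9| = 31.

31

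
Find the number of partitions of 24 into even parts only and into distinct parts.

The partitions of 24 that satisfy the conditions:
24
22, 2
20, 4
18, 6
18, 4, 2
16, 8
16, 6, 2
14, 10
14, 8, 2
14, 6, 4
12, 10, 2
12, 8, 4
12, 6, 4, 2
10, 8, 6
10, 8, 4, 2

15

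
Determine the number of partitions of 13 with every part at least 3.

10

Enumerating:
13
10,3
9,4
8,5
7,6
7,3,3
6,4,3
5,5,3
5,4,4
4,3,3,3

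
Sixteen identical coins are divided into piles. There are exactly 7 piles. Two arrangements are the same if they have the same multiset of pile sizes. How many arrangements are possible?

28

A partial list (first 12 by largest part):
10,1,1,1,1,1,1
9,2,1,1,1,1,1
8,3,1,1,1,1,1
8,2,2,1,1,1,1
7,4,1,1,1,1,1
7,3,2,1,1,1,1
7,2,2,2,1,1,1
6,5,1,1,1,1,1
6,4,2,1,1,1,1
6,3,3,1,1,1,1
6,3,2,2,1,1,1
6,2,2,2,2,1,1
…and 16 more, for 28 total.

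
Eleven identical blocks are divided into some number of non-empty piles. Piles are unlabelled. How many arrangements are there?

56

There are too many to list fully; the first 12 (by largest part) are:
11
1+10
2+9
1+1+9
3+8
1+2+8
1+1+1+8
4+7
1+3+7
2+2+7
1+1+2+7
1+1+1+1+7
…and 44 more, for 56 total.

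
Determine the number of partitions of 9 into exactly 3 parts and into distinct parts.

3

Listing the qualifying partitions of 9:
6+2+1
5+3+1
4+3+2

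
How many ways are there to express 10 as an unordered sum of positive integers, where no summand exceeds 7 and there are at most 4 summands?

19

Enumerating:
3+7
1+2+7
1+1+1+7
4+6
1+3+6
2+2+6
1+1+2+6
5+5
1+4+5
2+3+5
1+1+3+5
1+2+2+5
2+4+4
1+1+4+4
3+3+4
1+2+3+4
2+2+2+4
1+3+3+3
2+2+3+3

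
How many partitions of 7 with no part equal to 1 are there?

4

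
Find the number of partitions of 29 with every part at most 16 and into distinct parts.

Direct enumeration gives 186 partitions.

186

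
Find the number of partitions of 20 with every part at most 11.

Enumerating by decreasing first part gives 560 partitions in all.

560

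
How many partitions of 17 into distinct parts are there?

38

There are too many to list fully; the first 12 (by largest part) are:
17
16, 1
15, 2
14, 3
14, 2, 1
13, 4
13, 3, 1
12, 5
12, 4, 1
12, 3, 2
11, 6
11, 5, 1
…and 26 more, for 38 total.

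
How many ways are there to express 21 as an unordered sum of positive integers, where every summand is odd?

Systematic enumeration (by largest part, then next-largest, …) yields 76.

76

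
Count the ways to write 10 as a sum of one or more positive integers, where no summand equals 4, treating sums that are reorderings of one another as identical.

31

A partial list (first 12 by largest part):
10
9,1
8,2
8,1,1
7,3
7,2,1
7,1,1,1
6,3,1
6,2,2
6,2,1,1
6,1,1,1,1
5,5
…and 19 more, for 31 total.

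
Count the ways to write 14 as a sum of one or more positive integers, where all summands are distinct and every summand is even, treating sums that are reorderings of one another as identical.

The partitions of 14 that satisfy the conditions:
14
12+2
10+4
8+6
8+4+2
That's 5 in total.

5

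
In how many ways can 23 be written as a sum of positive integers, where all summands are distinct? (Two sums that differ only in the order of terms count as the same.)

104

A full systematic count gives 104.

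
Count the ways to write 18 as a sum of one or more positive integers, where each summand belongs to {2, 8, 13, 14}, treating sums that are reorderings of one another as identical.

4

Enumerating:
14,2,2
8,8,2
8,2,2,2,2,2
2,2,2,2,2,2,2,2,2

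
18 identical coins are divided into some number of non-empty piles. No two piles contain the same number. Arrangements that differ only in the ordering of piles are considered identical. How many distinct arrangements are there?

A partial list (first 12 by largest part):
18
17+1
16+2
15+3
15+2+1
14+4
14+3+1
13+5
13+4+1
13+3+2
12+6
12+5+1
…and 34 more, for 46 total.

46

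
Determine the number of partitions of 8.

22

The partitions of 8 that satisfy the conditions:
8
1+7
2+6
1+1+6
3+5
1+2+5
1+1+1+5
4+4
1+3+4
2+2+4
1+1+2+4
1+1+1+1+4
2+3+3
1+1+3+3
1+2+2+3
1+1+1+2+3
1+1+1+1+1+3
2+2+2+2
1+1+2+2+2
1+1+1+1+2+2
1+1+1+1+1+1+2
1+1+1+1+1+1+1+1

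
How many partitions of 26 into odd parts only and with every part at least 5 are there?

8

The partitions of 26 that satisfy the conditions:
5,21
7,19
9,17
11,15
13,13
5,5,5,11
5,5,7,9
5,7,7,7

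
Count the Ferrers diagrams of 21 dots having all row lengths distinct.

Systematic enumeration (by largest part, then next-largest, …) yields 76.

76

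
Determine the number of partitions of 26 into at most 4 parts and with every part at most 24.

204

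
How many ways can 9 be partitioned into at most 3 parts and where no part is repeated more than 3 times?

The partitions of 9 that satisfy the conditions:
9
1+8
2+7
1+1+7
3+6
1+2+6
4+5
1+3+5
2+2+5
1+4+4
2+3+4
3+3+3
Counting gives 12.

12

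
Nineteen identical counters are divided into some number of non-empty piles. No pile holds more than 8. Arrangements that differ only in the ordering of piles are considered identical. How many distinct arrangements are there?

There are 352 such partitions.

352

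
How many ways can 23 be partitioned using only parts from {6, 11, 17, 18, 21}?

2

The partitions of 23 that satisfy the conditions:
17+6
11+6+6
Counting gives 2.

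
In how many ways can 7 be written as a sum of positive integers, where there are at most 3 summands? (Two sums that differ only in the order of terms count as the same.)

The partitions of 7 that satisfy the conditions:
7
6+1
5+2
5+1+1
4+3
4+2+1
3+3+1
3+2+2

8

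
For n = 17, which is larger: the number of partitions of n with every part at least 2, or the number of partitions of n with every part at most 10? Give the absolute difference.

201

Partitions of 17 with every part at least 2: 66.
Partitions of 17 with every part at most 10: 267.
|66 − 267| = 201.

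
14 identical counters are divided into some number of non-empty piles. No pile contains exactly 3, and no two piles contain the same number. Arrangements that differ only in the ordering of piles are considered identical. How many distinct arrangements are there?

Listing the qualifying partitions of 14:
14
1+13
2+12
1+2+11
4+10
5+9
1+4+9
6+8
1+5+8
2+4+8
1+6+7
2+5+7
1+2+4+7
1+2+5+6
That's 14 in total.

14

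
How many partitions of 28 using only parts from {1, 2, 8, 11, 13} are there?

72

Counting exhaustively, 72 partitions satisfy the conditions.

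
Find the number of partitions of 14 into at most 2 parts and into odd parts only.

4

Listing the qualifying partitions of 14:
1 + 13
3 + 11
5 + 9
7 + 7
Counting gives 4.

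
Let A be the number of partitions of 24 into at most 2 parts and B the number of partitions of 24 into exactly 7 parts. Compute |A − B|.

Partitions of 24 into at most 2 parts: 13.
Partitions of 24 into exactly 7 parts: 201.
|13 − 201| = 188.

188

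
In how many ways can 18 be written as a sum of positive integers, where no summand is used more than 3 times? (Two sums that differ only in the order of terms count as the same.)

Systematic enumeration (by largest part, then next-largest, …) yields 208.

208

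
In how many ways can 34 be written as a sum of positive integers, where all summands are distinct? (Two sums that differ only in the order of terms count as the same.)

512

Counting exhaustively, 512 partitions satisfy the conditions.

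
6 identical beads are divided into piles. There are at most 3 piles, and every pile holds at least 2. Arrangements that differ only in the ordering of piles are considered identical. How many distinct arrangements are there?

Listing the qualifying partitions of 6:
6
4, 2
3, 3
2, 2, 2
Counting gives 4.

4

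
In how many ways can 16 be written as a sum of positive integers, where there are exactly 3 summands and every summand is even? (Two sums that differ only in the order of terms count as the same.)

5

Enumerating:
12 + 2 + 2
10 + 4 + 2
8 + 6 + 2
8 + 4 + 4
6 + 6 + 4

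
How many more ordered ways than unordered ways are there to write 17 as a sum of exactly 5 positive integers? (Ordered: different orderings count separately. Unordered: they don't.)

Compositions: C(16,4) = 1820.
Partitions of 17 into exactly 5 parts: 47.
Difference: 1820 − 47 = 1773.

1773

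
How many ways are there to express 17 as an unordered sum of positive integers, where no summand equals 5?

There are 220 such partitions.

220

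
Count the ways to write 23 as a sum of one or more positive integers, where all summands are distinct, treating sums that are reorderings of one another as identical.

104

A full systematic count gives 104.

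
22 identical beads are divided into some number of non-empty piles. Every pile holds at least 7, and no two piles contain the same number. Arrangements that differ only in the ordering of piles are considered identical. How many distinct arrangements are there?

5

Listing the qualifying partitions of 22:
22
7, 15
8, 14
9, 13
10, 12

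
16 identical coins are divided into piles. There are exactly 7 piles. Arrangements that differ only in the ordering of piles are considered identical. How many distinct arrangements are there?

There are too many to list fully; the first 12 (by largest part) are:
1, 1, 1, 1, 1, 1, 10
1, 1, 1, 1, 1, 2, 9
1, 1, 1, 1, 1, 3, 8
1, 1, 1, 1, 2, 2, 8
1, 1, 1, 1, 1, 4, 7
1, 1, 1, 1, 2, 3, 7
1, 1, 1, 2, 2, 2, 7
1, 1, 1, 1, 1, 5, 6
1, 1, 1, 1, 2, 4, 6
1, 1, 1, 1, 3, 3, 6
1, 1, 1, 2, 2, 3, 6
1, 1, 2, 2, 2, 2, 6
…and 16 more, for 28 total.

28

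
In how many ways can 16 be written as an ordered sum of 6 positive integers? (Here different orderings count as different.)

3003

Equivalently, choose which 5 of the 15 gaps become plus signs: C(15,5) = 3003.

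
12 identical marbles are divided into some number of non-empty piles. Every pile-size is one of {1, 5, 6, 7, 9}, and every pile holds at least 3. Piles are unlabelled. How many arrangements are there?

Enumerating:
5+7
6+6
Counting gives 2.

2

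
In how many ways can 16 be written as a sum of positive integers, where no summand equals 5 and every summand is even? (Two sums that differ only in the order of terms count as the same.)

22

Listing the qualifying partitions of 16:
16
2,14
4,12
2,2,12
6,10
2,4,10
2,2,2,10
8,8
2,6,8
4,4,8
2,2,4,8
2,2,2,2,8
4,6,6
2,2,6,6
2,4,4,6
2,2,2,4,6
2,2,2,2,2,6
4,4,4,4
2,2,4,4,4
2,2,2,2,4,4
2,2,2,2,2,2,4
2,2,2,2,2,2,2,2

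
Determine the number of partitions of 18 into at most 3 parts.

37

There are too many to list fully; the first 12 (by largest part) are:
18
17, 1
16, 2
16, 1, 1
15, 3
15, 2, 1
14, 4
14, 3, 1
14, 2, 2
13, 5
13, 4, 1
13, 3, 2
…and 25 more, for 37 total.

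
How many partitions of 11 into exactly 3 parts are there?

10

Listing the qualifying partitions of 11:
9, 1, 1
8, 2, 1
7, 3, 1
7, 2, 2
6, 4, 1
6, 3, 2
5, 5, 1
5, 4, 2
5, 3, 3
4, 4, 3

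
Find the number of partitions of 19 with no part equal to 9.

Systematic enumeration (by largest part, then next-largest, …) yields 448.

448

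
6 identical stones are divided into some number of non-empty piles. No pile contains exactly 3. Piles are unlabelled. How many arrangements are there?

Enumerating:
6
5,1
4,2
4,1,1
2,2,2
2,2,1,1
2,1,1,1,1
1,1,1,1,1,1

8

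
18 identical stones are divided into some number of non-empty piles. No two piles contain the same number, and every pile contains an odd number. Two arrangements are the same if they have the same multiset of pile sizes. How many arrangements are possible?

Enumerating:
17+1
15+3
13+5
11+7
9+5+3+1

5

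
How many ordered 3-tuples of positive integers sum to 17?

120

Place 2 bars in the 16 internal gaps of a row of 17 dots: C(16,2) = 120.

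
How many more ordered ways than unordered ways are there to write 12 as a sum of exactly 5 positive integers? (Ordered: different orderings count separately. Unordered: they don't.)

317

Compositions: C(11,4) = 330.
Partitions of 12 into exactly 5 parts: 13.
Difference: 330 − 13 = 317.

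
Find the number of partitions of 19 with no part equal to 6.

389

There are 389 such partitions.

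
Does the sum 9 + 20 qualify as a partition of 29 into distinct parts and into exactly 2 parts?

The parts sum to 29, and the condition 'all summands are distinct' holds; the condition 'there are exactly 2 summands' holds.

Yes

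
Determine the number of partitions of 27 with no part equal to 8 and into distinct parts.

Counting exhaustively, 148 partitions satisfy the conditions.

148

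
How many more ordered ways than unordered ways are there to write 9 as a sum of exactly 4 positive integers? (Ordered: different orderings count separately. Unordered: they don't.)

Ordered (compositions into 4 parts): C(8,3) = 56.
Partitions of 9 into exactly 4 parts: 6.
Difference: 56 − 6 = 50.

50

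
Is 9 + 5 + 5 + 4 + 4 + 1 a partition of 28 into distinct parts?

The parts sum to 28, and the condition 'all summands are distinct' is violated.

No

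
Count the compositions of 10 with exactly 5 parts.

Place 4 bars in the 9 internal gaps of a row of 10 dots: C(9,4) = 126.

126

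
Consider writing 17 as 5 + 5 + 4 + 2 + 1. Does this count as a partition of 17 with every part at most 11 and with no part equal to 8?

The parts sum to 17, and the condition 'no summand exceeds 11' holds; the condition 'no summand equals 8' holds.

Yes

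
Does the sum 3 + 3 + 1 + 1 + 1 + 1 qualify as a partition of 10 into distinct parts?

The parts sum to 10, and the condition 'all summands are distinct' is violated.

No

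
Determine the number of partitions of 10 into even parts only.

Listing the qualifying partitions of 10:
10
8, 2
6, 4
6, 2, 2
4, 4, 2
4, 2, 2, 2
2, 2, 2, 2, 2

7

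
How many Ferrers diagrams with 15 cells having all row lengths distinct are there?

A partial list (first 12 by largest part):
15
14,1
13,2
12,3
12,2,1
11,4
11,3,1
10,5
10,4,1
10,3,2
9,6
9,5,1
…and 15 more, for 27 total.

27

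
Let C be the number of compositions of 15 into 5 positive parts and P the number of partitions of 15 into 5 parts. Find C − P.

Compositions: C(14,4) = 1001.
Partitions of 15 into exactly 5 parts: 30.
Difference: 1001 − 30 = 971.

971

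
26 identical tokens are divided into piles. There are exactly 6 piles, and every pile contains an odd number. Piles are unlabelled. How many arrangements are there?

There are too many to list fully; the first 12 (by largest part) are:
21,1,1,1,1,1
19,3,1,1,1,1
17,5,1,1,1,1
17,3,3,1,1,1
15,7,1,1,1,1
15,5,3,1,1,1
15,3,3,3,1,1
13,9,1,1,1,1
13,7,3,1,1,1
13,5,5,1,1,1
13,5,3,3,1,1
13,3,3,3,3,1
…and 23 more, for 35 total.

35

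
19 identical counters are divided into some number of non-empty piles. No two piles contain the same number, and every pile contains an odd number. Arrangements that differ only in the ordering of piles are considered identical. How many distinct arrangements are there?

6

They are:
19
15 + 3 + 1
13 + 5 + 1
11 + 7 + 1
11 + 5 + 3
9 + 7 + 3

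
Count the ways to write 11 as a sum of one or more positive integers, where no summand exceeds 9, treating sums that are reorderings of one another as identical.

54

There are too many to list fully; the first 12 (by largest part) are:
2,9
1,1,9
3,8
1,2,8
1,1,1,8
4,7
1,3,7
2,2,7
1,1,2,7
1,1,1,1,7
5,6
1,4,6
…and 42 more, for 54 total.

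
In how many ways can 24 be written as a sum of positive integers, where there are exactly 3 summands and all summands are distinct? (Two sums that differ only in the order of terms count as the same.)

37

There are too many to list fully; the first 12 (by largest part) are:
21 + 2 + 1
20 + 3 + 1
19 + 4 + 1
19 + 3 + 2
18 + 5 + 1
18 + 4 + 2
17 + 6 + 1
17 + 5 + 2
17 + 4 + 3
16 + 7 + 1
16 + 6 + 2
16 + 5 + 3
…and 25 more, for 37 total.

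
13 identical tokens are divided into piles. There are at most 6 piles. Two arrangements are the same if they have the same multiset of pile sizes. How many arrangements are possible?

71

Direct enumeration gives 71 partitions.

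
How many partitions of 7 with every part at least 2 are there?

4

Enumerating:
7
5, 2
4, 3
3, 2, 2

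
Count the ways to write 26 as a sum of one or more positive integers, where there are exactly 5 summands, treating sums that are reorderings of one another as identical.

221

Counting exhaustively, 221 partitions satisfy the conditions.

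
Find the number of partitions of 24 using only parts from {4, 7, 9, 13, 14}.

3

Enumerating:
13, 7, 4
9, 7, 4, 4
4, 4, 4, 4, 4, 4
That's 3 in total.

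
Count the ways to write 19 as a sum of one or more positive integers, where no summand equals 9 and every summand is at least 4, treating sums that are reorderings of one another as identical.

15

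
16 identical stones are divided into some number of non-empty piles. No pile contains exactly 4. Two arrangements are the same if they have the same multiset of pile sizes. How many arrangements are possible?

154

Systematic enumeration (by largest part, then next-largest, …) yields 154.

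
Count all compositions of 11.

1024

The number of compositions of n is 2^(n−1); here 2^10 = 1024.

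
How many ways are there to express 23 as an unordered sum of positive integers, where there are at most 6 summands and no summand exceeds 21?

452

Enumerating by decreasing first part gives 452 partitions in all.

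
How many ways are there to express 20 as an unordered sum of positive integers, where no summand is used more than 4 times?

409

Systematic enumeration (by largest part, then next-largest, …) yields 409.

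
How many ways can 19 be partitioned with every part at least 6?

They are:
19
13,6
12,7
11,8
10,9
7,6,6
Counting gives 6.

6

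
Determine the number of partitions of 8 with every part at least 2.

7

They are:
8
6 + 2
5 + 3
4 + 4
4 + 2 + 2
3 + 3 + 2
2 + 2 + 2 + 2
That's 7 in total.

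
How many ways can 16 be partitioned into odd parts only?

32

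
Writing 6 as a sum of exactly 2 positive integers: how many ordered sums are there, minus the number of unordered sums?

2

Ordered (compositions into 2 parts): C(5,1) = 5.
Partitions of 6 into exactly 2 parts: 3.
Difference: 5 − 3 = 2.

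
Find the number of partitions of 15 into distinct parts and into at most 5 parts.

27

There are too many to list fully; the first 12 (by largest part) are:
15
14 + 1
13 + 2
12 + 3
12 + 2 + 1
11 + 4
11 + 3 + 1
10 + 5
10 + 4 + 1
10 + 3 + 2
9 + 6
9 + 5 + 1
…and 15 more, for 27 total.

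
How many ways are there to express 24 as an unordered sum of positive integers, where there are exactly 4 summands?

108

Systematic enumeration (by largest part, then next-largest, …) yields 108.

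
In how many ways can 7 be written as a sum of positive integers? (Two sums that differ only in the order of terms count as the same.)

The partitions of 7 that satisfy the conditions:
7
1 + 6
2 + 5
1 + 1 + 5
3 + 4
1 + 2 + 4
1 + 1 + 1 + 4
1 + 3 + 3
2 + 2 + 3
1 + 1 + 2 + 3
1 + 1 + 1 + 1 + 3
1 + 2 + 2 + 2
1 + 1 + 1 + 2 + 2
1 + 1 + 1 + 1 + 1 + 2
1 + 1 + 1 + 1 + 1 + 1 + 1

15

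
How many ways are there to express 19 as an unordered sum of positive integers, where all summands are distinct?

54

A partial list (first 12 by largest part):
19
1 + 18
2 + 17
3 + 16
1 + 2 + 16
4 + 15
1 + 3 + 15
5 + 14
1 + 4 + 14
2 + 3 + 14
6 + 13
1 + 5 + 13
…and 42 more, for 54 total.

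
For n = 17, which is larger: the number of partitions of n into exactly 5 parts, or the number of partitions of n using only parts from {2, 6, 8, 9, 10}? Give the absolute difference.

44

Partitions of 17 into exactly 5 parts: 47.
Partitions of 17 using only parts from {2, 6, 8, 9, 10}: 3.
|47 − 3| = 44.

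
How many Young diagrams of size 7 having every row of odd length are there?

5

Enumerating:
7
5, 1, 1
3, 3, 1
3, 1, 1, 1, 1
1, 1, 1, 1, 1, 1, 1
That's 5 in total.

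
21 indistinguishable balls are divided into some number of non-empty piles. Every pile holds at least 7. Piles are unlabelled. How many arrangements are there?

6

The partitions of 21 that satisfy the conditions:
21
14,7
13,8
12,9
11,10
7,7,7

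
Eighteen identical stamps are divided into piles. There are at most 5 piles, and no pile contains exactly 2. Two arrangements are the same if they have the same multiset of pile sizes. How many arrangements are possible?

77

Enumerating by decreasing first part gives 77 partitions in all.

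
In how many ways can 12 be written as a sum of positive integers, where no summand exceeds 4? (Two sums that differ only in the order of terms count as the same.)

A partial list (first 12 by largest part):
4, 4, 4
4, 4, 3, 1
4, 4, 2, 2
4, 4, 2, 1, 1
4, 4, 1, 1, 1, 1
4, 3, 3, 2
4, 3, 3, 1, 1
4, 3, 2, 2, 1
4, 3, 2, 1, 1, 1
4, 3, 1, 1, 1, 1, 1
4, 2, 2, 2, 2
4, 2, 2, 2, 1, 1
…and 22 more, for 34 total.

34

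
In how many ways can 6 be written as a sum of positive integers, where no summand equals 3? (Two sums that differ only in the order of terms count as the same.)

They are:
6
5 + 1
4 + 2
4 + 1 + 1
2 + 2 + 2
2 + 2 + 1 + 1
2 + 1 + 1 + 1 + 1
1 + 1 + 1 + 1 + 1 + 1
Counting gives 8.

8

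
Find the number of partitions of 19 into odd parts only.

54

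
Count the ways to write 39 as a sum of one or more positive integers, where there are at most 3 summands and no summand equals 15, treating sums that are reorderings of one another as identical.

134

Systematic enumeration (by largest part, then next-largest, …) yields 134.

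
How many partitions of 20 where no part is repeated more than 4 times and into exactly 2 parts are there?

10

Listing the qualifying partitions of 20:
19, 1
18, 2
17, 3
16, 4
15, 5
14, 6
13, 7
12, 8
11, 9
10, 10
That's 10 in total.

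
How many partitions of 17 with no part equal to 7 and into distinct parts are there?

A partial list (first 12 by largest part):
17
1,16
2,15
3,14
1,2,14
4,13
1,3,13
5,12
1,4,12
2,3,12
6,11
1,5,11
…and 18 more, for 30 total.

30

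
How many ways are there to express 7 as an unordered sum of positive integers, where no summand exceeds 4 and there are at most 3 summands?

4

They are:
4 + 3
4 + 2 + 1
3 + 3 + 1
3 + 2 + 2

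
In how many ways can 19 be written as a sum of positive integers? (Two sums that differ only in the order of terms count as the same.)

Enumerating by decreasing first part gives 490 partitions in all.

490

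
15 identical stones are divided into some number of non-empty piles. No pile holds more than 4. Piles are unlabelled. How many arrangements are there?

54

There are too many to list fully; the first 12 (by largest part) are:
4 + 4 + 4 + 3
4 + 4 + 4 + 2 + 1
4 + 4 + 4 + 1 + 1 + 1
4 + 4 + 3 + 3 + 1
4 + 4 + 3 + 2 + 2
4 + 4 + 3 + 2 + 1 + 1
4 + 4 + 3 + 1 + 1 + 1 + 1
4 + 4 + 2 + 2 + 2 + 1
4 + 4 + 2 + 2 + 1 + 1 + 1
4 + 4 + 2 + 1 + 1 + 1 + 1 + 1
4 + 4 + 1 + 1 + 1 + 1 + 1 + 1 + 1
4 + 3 + 3 + 3 + 2
…and 42 more, for 54 total.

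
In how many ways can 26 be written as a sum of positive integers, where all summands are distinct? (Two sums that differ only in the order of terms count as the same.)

165

Direct enumeration gives 165 partitions.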